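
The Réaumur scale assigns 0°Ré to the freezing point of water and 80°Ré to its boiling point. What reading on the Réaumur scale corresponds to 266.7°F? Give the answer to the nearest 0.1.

First in Celsius: (266.7 - 32) × 5/9 = 130.3889°C.
Linearly onto the Réaumur scale: 0 + (130.3889 / 100) × (80 - 0) = 104.3°Ré.

104.3°Ré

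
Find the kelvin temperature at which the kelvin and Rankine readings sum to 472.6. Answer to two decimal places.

Let K be the kelvin reading. The Rankine reading is R = 1.8·K.
Require K + R = 472.6: (2.8)·K = 472.6.
K = (472.6) / (2.8) = 168.79.

168.79 K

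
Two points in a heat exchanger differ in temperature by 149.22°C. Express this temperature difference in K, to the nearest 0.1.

Celsius and kelvin degrees are the same size, so the interval is unchanged: 149.2.

149.2 K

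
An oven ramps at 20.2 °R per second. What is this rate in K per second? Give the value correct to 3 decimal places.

Since only a temperature interval is involved, the additive offset between the scales drops out.
A change of 1°R is a change of 5/9 K, so 20.2 × 5/9 = 11.222.

11.222 K/second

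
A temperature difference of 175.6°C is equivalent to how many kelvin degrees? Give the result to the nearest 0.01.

175.60 K

Celsius and kelvin degrees are the same size, so the interval is unchanged: 175.60.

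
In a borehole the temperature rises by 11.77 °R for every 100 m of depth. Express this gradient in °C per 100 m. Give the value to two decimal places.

The quantity depends on a temperature interval, so only the ratio of degree sizes applies; the offset between the scales is irrelevant.
A change of 1°R is a change of 5/9°C, so 11.77 × 5/9 = 6.54.

6.54 °C/100 m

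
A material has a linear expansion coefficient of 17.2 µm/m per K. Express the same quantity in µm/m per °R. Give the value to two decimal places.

The quantity depends on a temperature interval, so only the ratio of degree sizes applies; the offset between the scales is irrelevant.
A change of 1°R is a change of 5/9 K, so per °R the value is 17.2 × 5/9 = 9.56.

9.56 µm/m per °R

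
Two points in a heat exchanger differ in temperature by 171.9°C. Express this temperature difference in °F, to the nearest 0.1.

An interval of 1°C corresponds to 1.8°F.
171.9 × 1.8 = 309.4.

309.4°F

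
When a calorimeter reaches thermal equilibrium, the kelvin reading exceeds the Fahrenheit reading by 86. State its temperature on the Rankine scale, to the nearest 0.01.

Let x be the Fahrenheit reading; then the kelvin reading is 5/9·x + 255.372.
(5/9·x + 255.372) - x = 86  ⇒  (-4/9)·x = -169.372  ⇒  x = 381.0875°F.
In Celsius: (381.0875 - 32) × 5/9 = 193.9375°C.
In Rankine: 193.9375 × 1.8 + 491.67 = 840.76°R.

840.76°R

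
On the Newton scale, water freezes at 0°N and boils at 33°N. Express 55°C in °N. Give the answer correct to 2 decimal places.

Linearly onto the Newton scale: 0 + (55.0000 / 100) × (33 - 0) = 18.15°N.

18.15°N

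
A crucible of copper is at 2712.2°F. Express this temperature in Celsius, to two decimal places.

1489.00°C

In Celsius: (2712.2 - 32) × 5/9 = 1489.0000°C.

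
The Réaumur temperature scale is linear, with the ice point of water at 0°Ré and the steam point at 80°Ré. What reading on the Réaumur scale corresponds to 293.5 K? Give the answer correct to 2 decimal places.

16.28°Ré

First in Celsius: 293.5 - 273.15 = 20.3500°C.
Linearly onto the Réaumur scale: 0 + (20.3500 / 100) × (80 - 0) = 16.28°Ré.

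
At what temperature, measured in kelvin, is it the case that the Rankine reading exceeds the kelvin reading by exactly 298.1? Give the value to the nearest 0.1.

Let K be the kelvin reading. The Rankine reading is R = 1.8·K.
Require R - K = 298.1: (0.8)·K = 298.1.
K = (298.1) / (0.8) = 372.6.

372.6 K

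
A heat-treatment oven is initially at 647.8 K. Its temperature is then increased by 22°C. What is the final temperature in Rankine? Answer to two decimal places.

1205.64°R

Initial temperature in Celsius: 647.8 - 273.15 = 374.6500°C.
Final Celsius temperature: 374.6500 + 22.0000 = 396.6500°C.
In Rankine: 396.6500 × 1.8 + 491.67 = 1205.64°R.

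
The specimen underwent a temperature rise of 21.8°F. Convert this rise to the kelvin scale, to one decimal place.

An interval of 1°F corresponds to 5/9 K.
21.8 × 5/9 = 12.1.

12.1 K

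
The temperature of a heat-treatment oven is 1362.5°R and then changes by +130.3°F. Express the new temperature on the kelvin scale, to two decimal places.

829.33 K

Initial temperature in Celsius: (1362.5 - 491.67) × 5/9 = 483.7944°C.
The 130.3°F change is an interval, so only the factor 5/9 applies: +130.3 × 5/9 = +72.3889°C.
Final Celsius temperature: 483.7944 + 72.3889 = 556.1833°C.
In kelvin: 556.1833 + 273.15 = 829.33 K.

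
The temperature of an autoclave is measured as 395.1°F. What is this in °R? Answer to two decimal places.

In Celsius: (395.1 - 32) × 5/9 = 201.7222°C.
In Rankine: 201.7222 × 1.8 + 491.67 = 854.77°R.

854.77°R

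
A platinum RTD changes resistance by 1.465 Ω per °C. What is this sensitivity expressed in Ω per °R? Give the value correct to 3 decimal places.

Since only a temperature interval is involved, the additive offset between the scales drops out.
A change of 1°R is a change of 5/9°C, so per °R the value is 1.465 × 5/9 = 0.814.

0.814 Ω per °R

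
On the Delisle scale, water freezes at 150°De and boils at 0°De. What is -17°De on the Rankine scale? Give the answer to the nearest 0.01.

692.07°R

Linear interpolation between the fixed points: C = (-17 - 150) × 100 / (0 - 150) = 111.3333°C.
Then 111.3333 × 1.8 + 491.67 = 692.07°R.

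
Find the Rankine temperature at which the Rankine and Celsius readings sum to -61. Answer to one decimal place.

Let R be the Rankine reading. The Celsius reading is C = 5/9·R - 273.15.
Require R + C = -61: (14/9)·R - 273.15 = -61.
R = (-61 + 273.15) / (14/9) = 136.4.

136.4°R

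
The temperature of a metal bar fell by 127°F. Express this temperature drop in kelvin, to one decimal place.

An interval of 1°F corresponds to 5/9 K.
127 × 5/9 = 70.6.

70.6 K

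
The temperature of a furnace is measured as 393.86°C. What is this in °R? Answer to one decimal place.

In Rankine: 393.8600 × 1.8 + 491.67 = 1200.6°R.

1200.6°R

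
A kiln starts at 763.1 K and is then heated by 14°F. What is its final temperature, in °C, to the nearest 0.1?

Initial temperature in Celsius: 763.1 - 273.15 = 489.9500°C.
The 14°F change is an interval, so only the factor 5/9 applies: +14 × 5/9 = +7.7778°C.
Final Celsius temperature: 489.9500 + 7.7778 = 497.7278°C.

497.7°C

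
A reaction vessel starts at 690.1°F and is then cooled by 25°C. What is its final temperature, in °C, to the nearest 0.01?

340.61°C

Initial temperature in Celsius: (690.1 - 32) × 5/9 = 365.6111°C.
Final Celsius temperature: 365.6111 - 25.0000 = 340.6111°C.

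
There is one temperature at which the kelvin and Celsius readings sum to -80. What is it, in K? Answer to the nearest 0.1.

96.6 K

Let K be the kelvin reading. The Celsius reading is C = 1·K - 273.15.
Require K + C = -80: (2)·K - 273.15 = -80.
K = (-80 + 273.15) / (2) = 96.6.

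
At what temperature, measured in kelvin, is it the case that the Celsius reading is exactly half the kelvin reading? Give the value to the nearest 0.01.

Let K be the kelvin reading. The Celsius reading is C = 1·K - 273.15.
Require C = 0.5·K: 1·K - 273.15 = 0.5·K.
(0.5)·K = 273.15  ⇒  K = 546.30.

546.30 K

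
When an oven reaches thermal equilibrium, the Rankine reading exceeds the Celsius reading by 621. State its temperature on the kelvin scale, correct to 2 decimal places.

Let x be the Celsius reading; then the Rankine reading is 1.8·x + 491.67.
(1.8·x + 491.67) - x = 621  ⇒  (0.8)·x = 129.33  ⇒  x = 161.6625°C.
In kelvin: 161.6625 + 273.15 = 434.81 K.

434.81 K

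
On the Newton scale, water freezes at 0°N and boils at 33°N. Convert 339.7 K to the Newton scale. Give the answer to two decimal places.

First in Celsius: 339.7 - 273.15 = 66.5500°C.
Linearly onto the Newton scale: 0 + (66.5500 / 100) × (33 - 0) = 21.96°N.

21.96°N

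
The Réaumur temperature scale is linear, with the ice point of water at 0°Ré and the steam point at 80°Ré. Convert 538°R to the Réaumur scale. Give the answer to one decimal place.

First in Celsius: (538 - 491.67) × 5/9 = 25.7389°C.
Linearly onto the Réaumur scale: 0 + (25.7389 / 100) × (80 - 0) = 20.6°Ré.

20.6°Ré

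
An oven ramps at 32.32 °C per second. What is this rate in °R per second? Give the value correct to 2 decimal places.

Since only a temperature interval is involved, the additive offset between the scales drops out.
A change of 1°C is a change of 1.8°R, so 32.32 × 1.8 = 58.18.

58.18 °R/second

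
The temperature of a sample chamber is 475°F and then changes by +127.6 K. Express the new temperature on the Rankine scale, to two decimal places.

Initial temperature in Celsius: (475 - 32) × 5/9 = 246.1111°C.
The 127.6 K change is an interval; Kelvin and Celsius degrees are the same size, so ΔC = +127.6°C.
Final Celsius temperature: 246.1111 + 127.6000 = 373.7111°C.
In Rankine: 373.7111 × 1.8 + 491.67 = 1164.35°R.

1164.35°R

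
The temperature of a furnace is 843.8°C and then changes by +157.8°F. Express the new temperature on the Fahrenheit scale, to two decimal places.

1708.64°F

The 157.8°F change is an interval, so only the factor 5/9 applies: +157.8 × 5/9 = +87.6667°C.
Final Celsius temperature: 843.8000 + 87.6667 = 931.4667°C.
In Fahrenheit: 931.4667 × 1.8 + 32 = 1708.64°F.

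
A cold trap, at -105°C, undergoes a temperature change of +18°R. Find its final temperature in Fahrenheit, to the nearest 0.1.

The 18°R change is an interval, so only the factor 5/9 applies: +18 × 5/9 = +10.0000°C.
Final Celsius temperature: -105.0000 + 10.0000 = -95.0000°C.
In Fahrenheit: -95.0000 × 1.8 + 32 = -139.0°F.

-139.0°F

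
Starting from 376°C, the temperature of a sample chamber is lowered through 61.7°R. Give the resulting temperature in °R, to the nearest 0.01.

1106.77°R

The 61.7°R change is an interval, so only the factor 5/9 applies: -61.7 × 5/9 = -34.2778°C.
Final Celsius temperature: 376.0000 - 34.2778 = 341.7222°C.
In Rankine: 341.7222 × 1.8 + 491.67 = 1106.77°R.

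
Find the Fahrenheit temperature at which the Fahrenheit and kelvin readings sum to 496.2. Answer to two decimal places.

Let F be the Fahrenheit reading. The kelvin reading is K = 5/9·F + 255.372.
Require F + K = 496.2: (14/9)·F + 255.372 = 496.2.
F = (496.2 - 255.372) / (14/9) = 154.82.

154.82°F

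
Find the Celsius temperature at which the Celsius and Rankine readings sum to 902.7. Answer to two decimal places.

Let C be the Celsius reading. The Rankine reading is R = 1.8·C + 491.67.
Require C + R = 902.7: (2.8)·C + 491.67 = 902.7.
C = (902.7 - 491.67) / (2.8) = 146.80.

146.80°C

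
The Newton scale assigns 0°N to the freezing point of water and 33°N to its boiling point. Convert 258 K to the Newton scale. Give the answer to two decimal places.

First in Celsius: 258 - 273.15 = -15.1500°C.
Linearly onto the Newton scale: 0 + (-15.1500 / 100) × (33 - 0) = -5.00°N.

-5.00°N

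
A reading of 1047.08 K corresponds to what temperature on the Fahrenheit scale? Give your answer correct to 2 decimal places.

In Celsius: 1047.08 - 273.15 = 773.9300°C.
In Fahrenheit: 773.9300 × 1.8 + 32 = 1425.07°F.

1425.07°F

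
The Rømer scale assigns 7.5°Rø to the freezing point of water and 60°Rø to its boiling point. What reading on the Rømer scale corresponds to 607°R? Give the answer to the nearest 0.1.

First in Celsius: (607 - 491.67) × 5/9 = 64.0722°C.
Linearly onto the Rømer scale: 7.5 + (64.0722 / 100) × (60 - 7.5) = 41.1°Rø.

41.1°Rø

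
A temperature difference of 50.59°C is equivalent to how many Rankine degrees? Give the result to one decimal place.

Only the scale ratio 1.8 matters for a change in temperature.
50.59 × 1.8 = 91.1.

91.1°R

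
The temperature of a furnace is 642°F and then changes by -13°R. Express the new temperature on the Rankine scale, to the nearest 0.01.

Initial temperature in Celsius: (642 - 32) × 5/9 = 338.8889°C.
The 13°R change is an interval, so only the factor 5/9 applies: -13 × 5/9 = -7.2222°C.
Final Celsius temperature: 338.8889 - 7.2222 = 331.6667°C.
In Rankine: 331.6667 × 1.8 + 491.67 = 1088.67°R.

1088.67°R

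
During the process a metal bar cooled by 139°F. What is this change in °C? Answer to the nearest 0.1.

77.2°C

Only the scale ratio 5/9 matters for a change in temperature.
139 × 5/9 = 77.2.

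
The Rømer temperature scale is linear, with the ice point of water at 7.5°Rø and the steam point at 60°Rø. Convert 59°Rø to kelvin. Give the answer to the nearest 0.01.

Linear interpolation between the fixed points: C = (59 - 7.5) × 100 / (60 - 7.5) = 98.0952°C.
Then 98.0952 + 273.15 = 371.25 K.

371.25 K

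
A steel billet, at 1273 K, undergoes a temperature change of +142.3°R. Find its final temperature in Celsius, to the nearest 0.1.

Initial temperature in Celsius: 1273 - 273.15 = 999.8500°C.
The 142.3°R change is an interval, so only the factor 5/9 applies: +142.3 × 5/9 = +79.0556°C.
Final Celsius temperature: 999.8500 + 79.0556 = 1078.9056°C.

1078.9°C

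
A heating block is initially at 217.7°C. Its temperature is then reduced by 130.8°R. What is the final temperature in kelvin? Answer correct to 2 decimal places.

418.18 K

The 130.8°R change is an interval, so only the factor 5/9 applies: -130.8 × 5/9 = -72.6667°C.
Final Celsius temperature: 217.7000 - 72.6667 = 145.0333°C.
In kelvin: 145.0333 + 273.15 = 418.18 K.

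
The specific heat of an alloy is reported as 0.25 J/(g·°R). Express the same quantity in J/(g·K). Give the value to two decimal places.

0.45 J/(g·K)

The quantity depends on a temperature interval, so only the ratio of degree sizes applies; the offset between the scales is irrelevant.
A change of 1 K is a change of 1.8°R, so per K the value is 0.25 × 1.8 = 0.45.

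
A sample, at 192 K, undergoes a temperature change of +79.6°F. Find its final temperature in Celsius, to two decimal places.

-36.93°C

Initial temperature in Celsius: 192 - 273.15 = -81.1500°C.
The 79.6°F change is an interval, so only the factor 5/9 applies: +79.6 × 5/9 = +44.2222°C.
Final Celsius temperature: -81.1500 + 44.2222 = -36.9278°C.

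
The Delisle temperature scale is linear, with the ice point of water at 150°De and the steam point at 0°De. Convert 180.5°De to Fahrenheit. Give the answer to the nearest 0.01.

Linear interpolation between the fixed points: C = (180.5 - 150) × 100 / (0 - 150) = -20.3333°C.
Then -20.3333 × 1.8 + 32 = -4.60°F.

-4.60°F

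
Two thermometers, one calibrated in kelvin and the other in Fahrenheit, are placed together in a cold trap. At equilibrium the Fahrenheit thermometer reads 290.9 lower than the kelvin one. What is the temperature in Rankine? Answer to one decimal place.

379.7°R

Let x be the kelvin reading; then the Fahrenheit reading is 1.8·x - 459.67.
(1.8·x - 459.67) - x = -290.9  ⇒  (0.8)·x = 168.77  ⇒  x = 210.9625 K.
In Celsius: 210.9625 - 273.15 = -62.1875°C.
In Rankine: -62.1875 × 1.8 + 491.67 = 379.7°R.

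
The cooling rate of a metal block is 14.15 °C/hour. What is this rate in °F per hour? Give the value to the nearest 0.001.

The quantity depends on a temperature interval, so only the ratio of degree sizes applies; the offset between the scales is irrelevant.
A change of 1°C is a change of 1.8°F, so 14.15 × 1.8 = 25.470.

25.470 °F/hour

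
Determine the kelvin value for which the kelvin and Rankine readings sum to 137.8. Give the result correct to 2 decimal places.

49.21 K

Let K be the kelvin reading. The Rankine reading is R = 1.8·K.
Require K + R = 137.8: (2.8)·K = 137.8.
K = (137.8) / (2.8) = 49.21.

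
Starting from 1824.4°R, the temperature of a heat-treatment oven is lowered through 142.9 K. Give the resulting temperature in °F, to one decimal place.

1107.5°F

Initial temperature in Celsius: (1824.4 - 491.67) × 5/9 = 740.4056°C.
The 142.9 K change is an interval; Kelvin and Celsius degrees are the same size, so ΔC = -142.9°C.
Final Celsius temperature: 740.4056 - 142.9000 = 597.5056°C.
In Fahrenheit: 597.5056 × 1.8 + 32 = 1107.5°F.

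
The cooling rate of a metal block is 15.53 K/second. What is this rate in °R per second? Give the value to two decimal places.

27.95 °R/second

The quantity depends on a temperature interval, so only the ratio of degree sizes applies; the offset between the scales is irrelevant.
A change of 1 K is a change of 1.8°R, so 15.53 × 1.8 = 27.95.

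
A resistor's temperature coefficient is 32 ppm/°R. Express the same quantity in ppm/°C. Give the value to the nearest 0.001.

Since only a temperature interval is involved, the additive offset between the scales drops out.
A change of 1°C is a change of 1.8°R, so per °C the value is 32 × 1.8 = 57.600.

57.600 ppm/°C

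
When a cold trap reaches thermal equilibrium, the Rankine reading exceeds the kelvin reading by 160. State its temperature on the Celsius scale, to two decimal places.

Let x be the Rankine reading; then the kelvin reading is 5/9·x.
(5/9·x) - x = -160  ⇒  (-4/9)·x = -160  ⇒  x = 360.0000°R.
In Celsius: (360 - 491.67) × 5/9 = -73.15°C.

-73.15°C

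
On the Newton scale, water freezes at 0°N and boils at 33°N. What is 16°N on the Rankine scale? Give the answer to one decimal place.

Linear interpolation between the fixed points: C = (16 - 0) × 100 / (33 - 0) = 48.4848°C.
Then 48.4848 × 1.8 + 491.67 = 578.9°R.

578.9°R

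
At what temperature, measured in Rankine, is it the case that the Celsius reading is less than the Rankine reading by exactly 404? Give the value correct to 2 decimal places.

Let R be the Rankine reading. The Celsius reading is C = 5/9·R - 273.15.
Require C - R = -404: (-4/9)·R - 273.15 = -404.
R = (-404 + 273.15) / (-4/9) = 294.41.

294.41°R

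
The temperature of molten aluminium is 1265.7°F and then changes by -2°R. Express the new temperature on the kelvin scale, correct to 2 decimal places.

957.43 K

Initial temperature in Celsius: (1265.7 - 32) × 5/9 = 685.3889°C.
The 2°R change is an interval, so only the factor 5/9 applies: -2 × 5/9 = -1.1111°C.
Final Celsius temperature: 685.3889 - 1.1111 = 684.2778°C.
In kelvin: 684.2778 + 273.15 = 957.43 K.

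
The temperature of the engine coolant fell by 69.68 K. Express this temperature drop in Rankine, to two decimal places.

125.42°R

Only the scale ratio 1.8 matters for a change in temperature.
69.68 × 1.8 = 125.42.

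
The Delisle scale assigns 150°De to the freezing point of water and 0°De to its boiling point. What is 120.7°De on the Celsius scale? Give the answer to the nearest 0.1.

Linear interpolation between the fixed points: C = (120.7 - 150) × 100 / (0 - 150) = 19.5333°C.

19.5°C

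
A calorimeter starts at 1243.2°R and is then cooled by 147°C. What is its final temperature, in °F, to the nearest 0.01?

Initial temperature in Celsius: (1243.2 - 491.67) × 5/9 = 417.5167°C.
Final Celsius temperature: 417.5167 - 147.0000 = 270.5167°C.
In Fahrenheit: 270.5167 × 1.8 + 32 = 518.93°F.

518.93°F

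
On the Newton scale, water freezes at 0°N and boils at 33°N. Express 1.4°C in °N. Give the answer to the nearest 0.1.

Linearly onto the Newton scale: 0 + (1.4000 / 100) × (33 - 0) = 0.5°N.

0.5°N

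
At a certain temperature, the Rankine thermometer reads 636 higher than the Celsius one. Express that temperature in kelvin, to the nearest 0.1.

Let x be the Celsius reading; then the Rankine reading is 1.8·x + 491.67.
(1.8·x + 491.67) - x = 636  ⇒  (0.8)·x = 144.33  ⇒  x = 180.4125°C.
In kelvin: 180.4125 + 273.15 = 453.6 K.

453.6 K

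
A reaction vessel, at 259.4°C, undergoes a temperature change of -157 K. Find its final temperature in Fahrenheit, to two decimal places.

The 157 K change is an interval; Kelvin and Celsius degrees are the same size, so ΔC = -157°C.
Final Celsius temperature: 259.4000 - 157.0000 = 102.4000°C.
In Fahrenheit: 102.4000 × 1.8 + 32 = 216.32°F.

216.32°F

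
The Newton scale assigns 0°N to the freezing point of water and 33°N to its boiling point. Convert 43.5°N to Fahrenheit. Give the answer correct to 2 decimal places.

Linear interpolation between the fixed points: C = (43.5 - 0) × 100 / (33 - 0) = 131.8182°C.
Then 131.8182 × 1.8 + 32 = 269.27°F.

269.27°F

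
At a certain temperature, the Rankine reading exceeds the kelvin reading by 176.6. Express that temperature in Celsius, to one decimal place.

Let x be the kelvin reading; then the Rankine reading is 1.8·x.
(1.8·x) - x = 176.6  ⇒  (0.8)·x = 176.6  ⇒  x = 220.7500 K.
In Celsius: 220.75 - 273.15 = -52.4°C.

-52.4°C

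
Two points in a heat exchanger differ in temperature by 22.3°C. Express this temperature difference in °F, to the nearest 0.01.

Only the scale ratio 1.8 matters for a change in temperature.
22.3 × 1.8 = 40.14.

40.14°F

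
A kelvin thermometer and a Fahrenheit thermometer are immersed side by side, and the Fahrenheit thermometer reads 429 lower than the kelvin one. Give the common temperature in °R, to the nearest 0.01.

Let x be the kelvin reading; then the Fahrenheit reading is 1.8·x - 459.67.
(1.8·x - 459.67) - x = -429  ⇒  (0.8)·x = 30.67  ⇒  x = 38.3375 K.
In Celsius: 38.3375 - 273.15 = -234.8125°C.
In Rankine: -234.8125 × 1.8 + 491.67 = 69.01°R.

69.01°R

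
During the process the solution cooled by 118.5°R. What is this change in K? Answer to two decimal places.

65.83 K

Only the scale ratio 5/9 matters for a change in temperature.
118.5 × 5/9 = 65.83.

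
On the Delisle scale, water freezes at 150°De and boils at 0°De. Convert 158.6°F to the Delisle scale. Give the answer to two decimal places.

44.50°De

First in Celsius: (158.6 - 32) × 5/9 = 70.3333°C.
Linearly onto the Delisle scale: 150 + (70.3333 / 100) × (0 - 150) = 44.50°De.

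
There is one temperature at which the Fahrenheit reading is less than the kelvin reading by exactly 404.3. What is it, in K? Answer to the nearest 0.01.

Let K be the kelvin reading. The Fahrenheit reading is F = 1.8·K - 459.67.
Require F - K = -404.3: (0.8)·K - 459.67 = -404.3.
K = (-404.3 + 459.67) / (0.8) = 69.21.

69.21 K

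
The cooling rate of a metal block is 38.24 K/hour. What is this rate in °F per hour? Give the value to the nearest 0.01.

68.83 °F/hour

The quantity depends on a temperature interval, so only the ratio of degree sizes applies; the offset between the scales is irrelevant.
A change of 1 K is a change of 1.8°F, so 38.24 × 1.8 = 68.83.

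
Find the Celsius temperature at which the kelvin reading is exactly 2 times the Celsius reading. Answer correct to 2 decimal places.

273.15°C

Let C be the Celsius reading. The kelvin reading is K = 1·C + 273.15.
Require K = 2·C: 1·C + 273.15 = 2·C.
(-1)·C = -273.15  ⇒  C = 273.15.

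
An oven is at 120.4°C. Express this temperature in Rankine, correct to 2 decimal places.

In Rankine: 120.4000 × 1.8 + 491.67 = 708.39°R.

708.39°R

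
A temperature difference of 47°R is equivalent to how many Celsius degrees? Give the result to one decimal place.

For a temperature interval the offset drops out; only the factor 5/9 applies.
47 × 5/9 = 26.1.

26.1°C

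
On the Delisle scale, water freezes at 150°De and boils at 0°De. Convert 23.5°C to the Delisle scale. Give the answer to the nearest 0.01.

114.75°De

Linearly onto the Delisle scale: 150 + (23.5000 / 100) × (0 - 150) = 114.75°De.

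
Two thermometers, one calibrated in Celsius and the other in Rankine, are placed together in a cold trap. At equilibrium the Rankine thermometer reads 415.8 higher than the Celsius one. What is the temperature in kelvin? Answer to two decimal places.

178.31 K

Let x be the Celsius reading; then the Rankine reading is 1.8·x + 491.67.
(1.8·x + 491.67) - x = 415.8  ⇒  (0.8)·x = -75.87  ⇒  x = -94.8375°C.
In kelvin: -94.8375 + 273.15 = 178.31 K.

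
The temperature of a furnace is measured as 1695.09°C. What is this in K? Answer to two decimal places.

1968.24 K

In kelvin: 1695.0900 + 273.15 = 1968.24 K.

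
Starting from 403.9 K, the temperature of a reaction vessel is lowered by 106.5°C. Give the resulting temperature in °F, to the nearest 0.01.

75.65°F

Initial temperature in Celsius: 403.9 - 273.15 = 130.7500°C.
Final Celsius temperature: 130.7500 - 106.5000 = 24.2500°C.
In Fahrenheit: 24.2500 × 1.8 + 32 = 75.65°F.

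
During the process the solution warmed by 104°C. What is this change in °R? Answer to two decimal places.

An interval of 1°C corresponds to 1.8°R.
104 × 1.8 = 187.20.

187.20°R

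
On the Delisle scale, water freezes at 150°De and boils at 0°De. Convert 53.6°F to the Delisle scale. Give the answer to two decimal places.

132.00°De

First in Celsius: (53.6 - 32) × 5/9 = 12.0000°C.
Linearly onto the Delisle scale: 150 + (12.0000 / 100) × (0 - 150) = 132.00°De.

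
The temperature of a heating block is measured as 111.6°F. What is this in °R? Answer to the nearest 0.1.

In Celsius: (111.6 - 32) × 5/9 = 44.2222°C.
In Rankine: 44.2222 × 1.8 + 491.67 = 571.3°R.

571.3°R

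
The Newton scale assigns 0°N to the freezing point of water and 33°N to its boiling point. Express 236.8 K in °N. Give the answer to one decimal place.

First in Celsius: 236.8 - 273.15 = -36.3500°C.
Linearly onto the Newton scale: 0 + (-36.3500 / 100) × (33 - 0) = -12.0°N.

-12.0°N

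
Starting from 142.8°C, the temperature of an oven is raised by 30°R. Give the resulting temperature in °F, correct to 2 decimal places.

The 30°R change is an interval, so only the factor 5/9 applies: +30 × 5/9 = +16.6667°C.
Final Celsius temperature: 142.8000 + 16.6667 = 159.4667°C.
In Fahrenheit: 159.4667 × 1.8 + 32 = 319.04°F.

319.04°F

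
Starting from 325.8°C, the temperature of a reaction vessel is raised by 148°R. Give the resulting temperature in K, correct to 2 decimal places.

681.17 K

The 148°R change is an interval, so only the factor 5/9 applies: +148 × 5/9 = +82.2222°C.
Final Celsius temperature: 325.8000 + 82.2222 = 408.0222°C.
In kelvin: 408.0222 + 273.15 = 681.17 K.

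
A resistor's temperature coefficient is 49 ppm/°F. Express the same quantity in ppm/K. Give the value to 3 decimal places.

88.200 ppm/K

Since only a temperature interval is involved, the additive offset between the scales drops out.
A change of 1 K is a change of 1.8°F, so per K the value is 49 × 1.8 = 88.200.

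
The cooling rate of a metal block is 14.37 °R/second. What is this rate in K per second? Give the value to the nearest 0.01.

7.98 K/second

Since only a temperature interval is involved, the additive offset between the scales drops out.
A change of 1°R is a change of 5/9 K, so 14.37 × 5/9 = 7.98.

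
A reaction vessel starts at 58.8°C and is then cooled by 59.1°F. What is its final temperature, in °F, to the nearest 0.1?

78.7°F

The 59.1°F change is an interval, so only the factor 5/9 applies: -59.1 × 5/9 = -32.8333°C.
Final Celsius temperature: 58.8000 - 32.8333 = 25.9667°C.
In Fahrenheit: 25.9667 × 1.8 + 32 = 78.7°F.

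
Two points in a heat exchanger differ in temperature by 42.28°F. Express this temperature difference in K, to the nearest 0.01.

23.49 K

Only the scale ratio 5/9 matters for a change in temperature.
42.28 × 5/9 = 23.49.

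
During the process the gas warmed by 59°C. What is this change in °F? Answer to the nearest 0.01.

106.20°F

For a temperature interval the offset drops out; only the factor 1.8 applies.
59 × 1.8 = 106.20.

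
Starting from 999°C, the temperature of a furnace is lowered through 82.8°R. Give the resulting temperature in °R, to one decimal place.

2207.1°R

The 82.8°R change is an interval, so only the factor 5/9 applies: -82.8 × 5/9 = -46.0000°C.
Final Celsius temperature: 999.0000 - 46.0000 = 953.0000°C.
In Rankine: 953.0000 × 1.8 + 491.67 = 2207.1°R.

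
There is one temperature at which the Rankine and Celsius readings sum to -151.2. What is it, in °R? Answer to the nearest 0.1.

78.4°R

Let R be the Rankine reading. The Celsius reading is C = 5/9·R - 273.15.
Require R + C = -151.2: (14/9)·R - 273.15 = -151.2.
R = (-151.2 + 273.15) / (14/9) = 78.4.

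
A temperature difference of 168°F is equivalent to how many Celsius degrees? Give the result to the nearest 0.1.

93.3°C

Only the scale ratio 5/9 matters for a change in temperature.
168 × 5/9 = 93.3.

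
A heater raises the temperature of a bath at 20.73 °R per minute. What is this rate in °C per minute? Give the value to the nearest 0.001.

11.517 °C/minute

Since only a temperature interval is involved, the additive offset between the scales drops out.
A change of 1°R is a change of 5/9°C, so 20.73 × 5/9 = 11.517.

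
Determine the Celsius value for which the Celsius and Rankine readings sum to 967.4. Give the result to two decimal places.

Let C be the Celsius reading. The Rankine reading is R = 1.8·C + 491.67.
Require C + R = 967.4: (2.8)·C + 491.67 = 967.4.
C = (967.4 - 491.67) / (2.8) = 169.90.

169.90°C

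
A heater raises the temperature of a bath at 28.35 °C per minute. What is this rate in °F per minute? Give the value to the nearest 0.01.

The quantity depends on a temperature interval, so only the ratio of degree sizes applies; the offset between the scales is irrelevant.
A change of 1°C is a change of 1.8°F, so 28.35 × 1.8 = 51.03.

51.03 °F/minute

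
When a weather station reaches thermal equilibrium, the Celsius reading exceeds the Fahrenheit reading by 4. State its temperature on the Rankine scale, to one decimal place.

410.7°R

Let x be the Celsius reading; then the Fahrenheit reading is 1.8·x + 32.
(1.8·x + 32) - x = -4  ⇒  (0.8)·x = -36  ⇒  x = -45.0000°C.
In Rankine: -45.0000 × 1.8 + 491.67 = 410.7°R.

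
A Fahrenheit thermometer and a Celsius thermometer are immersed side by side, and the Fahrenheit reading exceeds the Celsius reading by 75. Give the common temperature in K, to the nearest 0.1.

326.9 K

Let x be the Fahrenheit reading; then the Celsius reading is 5/9·x - 17.7778.
(5/9·x - 17.7778) - x = -75  ⇒  (-4/9)·x = -57.2222  ⇒  x = 128.7500°F.
In Celsius: (128.75 - 32) × 5/9 = 53.7500°C.
In kelvin: 53.7500 + 273.15 = 326.9 K.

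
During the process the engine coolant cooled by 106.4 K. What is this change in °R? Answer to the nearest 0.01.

An interval of 1 K corresponds to 1.8°R.
106.4 × 1.8 = 191.52.

191.52°R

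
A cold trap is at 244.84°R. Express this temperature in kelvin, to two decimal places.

136.02 K

In Celsius: (244.84 - 491.67) × 5/9 = -137.1278°C.
In kelvin: -137.1278 + 273.15 = 136.02 K.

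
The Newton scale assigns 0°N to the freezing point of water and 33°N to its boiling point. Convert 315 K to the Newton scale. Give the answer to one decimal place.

13.8°N

First in Celsius: 315 - 273.15 = 41.8500°C.
Linearly onto the Newton scale: 0 + (41.8500 / 100) × (33 - 0) = 13.8°N.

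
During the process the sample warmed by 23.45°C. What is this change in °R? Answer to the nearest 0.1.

For a temperature interval the offset drops out; only the factor 1.8 applies.
23.45 × 1.8 = 42.2.

42.2°R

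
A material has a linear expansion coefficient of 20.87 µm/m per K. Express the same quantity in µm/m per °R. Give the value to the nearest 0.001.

Since only a temperature interval is involved, the additive offset between the scales drops out.
A change of 1°R is a change of 5/9 K, so per °R the value is 20.87 × 5/9 = 11.594.

11.594 µm/m per °R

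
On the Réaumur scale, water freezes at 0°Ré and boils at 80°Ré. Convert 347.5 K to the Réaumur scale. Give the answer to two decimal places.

First in Celsius: 347.5 - 273.15 = 74.3500°C.
Linearly onto the Réaumur scale: 0 + (74.3500 / 100) × (80 - 0) = 59.48°Ré.

59.48°Ré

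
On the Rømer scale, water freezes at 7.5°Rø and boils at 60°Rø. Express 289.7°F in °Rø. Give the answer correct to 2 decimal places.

82.66°Rø

First in Celsius: (289.7 - 32) × 5/9 = 143.1667°C.
Linearly onto the Rømer scale: 7.5 + (143.1667 / 100) × (60 - 7.5) = 82.66°Rø.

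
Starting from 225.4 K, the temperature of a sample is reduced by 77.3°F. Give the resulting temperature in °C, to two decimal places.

-90.69°C

Initial temperature in Celsius: 225.4 - 273.15 = -47.7500°C.
The 77.3°F change is an interval, so only the factor 5/9 applies: -77.3 × 5/9 = -42.9444°C.
Final Celsius temperature: -47.7500 - 42.9444 = -90.6944°C.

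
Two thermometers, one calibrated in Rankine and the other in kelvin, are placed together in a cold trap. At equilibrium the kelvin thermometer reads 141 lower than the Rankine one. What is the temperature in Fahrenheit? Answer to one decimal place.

-142.4°F

Let x be the Rankine reading; then the kelvin reading is 5/9·x.
(5/9·x) - x = -141  ⇒  (-4/9)·x = -141  ⇒  x = 317.2500°R.
In Celsius: (317.25 - 491.67) × 5/9 = -96.9000°C.
In Fahrenheit: -96.9000 × 1.8 + 32 = -142.4°F.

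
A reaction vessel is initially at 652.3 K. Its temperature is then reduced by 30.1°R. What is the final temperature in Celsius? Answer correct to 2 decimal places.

Initial temperature in Celsius: 652.3 - 273.15 = 379.1500°C.
The 30.1°R change is an interval, so only the factor 5/9 applies: -30.1 × 5/9 = -16.7222°C.
Final Celsius temperature: 379.1500 - 16.7222 = 362.4278°C.

362.43°C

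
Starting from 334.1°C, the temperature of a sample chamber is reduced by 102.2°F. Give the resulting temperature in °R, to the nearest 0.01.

990.85°R

The 102.2°F change is an interval, so only the factor 5/9 applies: -102.2 × 5/9 = -56.7778°C.
Final Celsius temperature: 334.1000 - 56.7778 = 277.3222°C.
In Rankine: 277.3222 × 1.8 + 491.67 = 990.85°R.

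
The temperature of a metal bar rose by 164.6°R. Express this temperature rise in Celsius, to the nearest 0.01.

91.44°C

For a temperature interval the offset drops out; only the factor 5/9 applies.
164.6 × 5/9 = 91.44.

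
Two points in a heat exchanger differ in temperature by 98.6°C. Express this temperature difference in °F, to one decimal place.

An interval of 1°C corresponds to 1.8°F.
98.6 × 1.8 = 177.5.

177.5°F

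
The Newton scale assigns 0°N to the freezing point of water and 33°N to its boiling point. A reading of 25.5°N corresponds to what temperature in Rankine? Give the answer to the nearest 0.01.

Linear interpolation between the fixed points: C = (25.5 - 0) × 100 / (33 - 0) = 77.2727°C.
Then 77.2727 × 1.8 + 491.67 = 630.76°R.

630.76°R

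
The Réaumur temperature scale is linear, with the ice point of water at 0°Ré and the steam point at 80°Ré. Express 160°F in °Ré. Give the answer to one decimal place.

56.9°Ré

First in Celsius: (160 - 32) × 5/9 = 71.1111°C.
Linearly onto the Réaumur scale: 0 + (71.1111 / 100) × (80 - 0) = 56.9°Ré.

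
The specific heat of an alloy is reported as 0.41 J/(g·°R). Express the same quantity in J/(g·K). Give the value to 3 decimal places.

0.738 J/(g·K)

Since only a temperature interval is involved, the additive offset between the scales drops out.
A change of 1 K is a change of 1.8°R, so per K the value is 0.41 × 1.8 = 0.738.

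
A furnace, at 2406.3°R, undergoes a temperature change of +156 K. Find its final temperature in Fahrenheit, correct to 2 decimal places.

2227.43°F

Initial temperature in Celsius: (2406.3 - 491.67) × 5/9 = 1063.6833°C.
The 156 K change is an interval; Kelvin and Celsius degrees are the same size, so ΔC = +156°C.
Final Celsius temperature: 1063.6833 + 156.0000 = 1219.6833°C.
In Fahrenheit: 1219.6833 × 1.8 + 32 = 2227.43°F.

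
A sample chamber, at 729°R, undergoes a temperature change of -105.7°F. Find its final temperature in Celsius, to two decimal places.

73.13°C

Initial temperature in Celsius: (729 - 491.67) × 5/9 = 131.8500°C.
The 105.7°F change is an interval, so only the factor 5/9 applies: -105.7 × 5/9 = -58.7222°C.
Final Celsius temperature: 131.8500 - 58.7222 = 73.1278°C.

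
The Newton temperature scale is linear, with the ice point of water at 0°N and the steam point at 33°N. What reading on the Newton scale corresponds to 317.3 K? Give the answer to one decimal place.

14.6°N

First in Celsius: 317.3 - 273.15 = 44.1500°C.
Linearly onto the Newton scale: 0 + (44.1500 / 100) × (33 - 0) = 14.6°N.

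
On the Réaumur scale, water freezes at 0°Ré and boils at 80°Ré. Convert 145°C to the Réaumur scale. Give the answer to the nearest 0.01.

Linearly onto the Réaumur scale: 0 + (145.0000 / 100) × (80 - 0) = 116.00°Ré.

116.00°Ré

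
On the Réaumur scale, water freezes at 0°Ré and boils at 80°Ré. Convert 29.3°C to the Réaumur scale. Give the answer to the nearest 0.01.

Linearly onto the Réaumur scale: 0 + (29.3000 / 100) × (80 - 0) = 23.44°Ré.

23.44°Ré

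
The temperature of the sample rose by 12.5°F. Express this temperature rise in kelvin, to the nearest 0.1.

6.9 K

Only the scale ratio 5/9 matters for a change in temperature.
12.5 × 5/9 = 6.9.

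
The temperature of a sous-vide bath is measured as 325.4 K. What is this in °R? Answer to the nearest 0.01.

In Celsius: 325.4 - 273.15 = 52.2500°C.
In Rankine: 52.2500 × 1.8 + 491.67 = 585.72°R.

585.72°R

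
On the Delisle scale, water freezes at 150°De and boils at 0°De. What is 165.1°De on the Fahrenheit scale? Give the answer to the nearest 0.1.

Linear interpolation between the fixed points: C = (165.1 - 150) × 100 / (0 - 150) = -10.0667°C.
Then -10.0667 × 1.8 + 32 = 13.9°F.

13.9°F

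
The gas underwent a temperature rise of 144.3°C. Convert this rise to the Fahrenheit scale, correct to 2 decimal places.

259.74°F

For a temperature interval the offset drops out; only the factor 1.8 applies.
144.3 × 1.8 = 259.74.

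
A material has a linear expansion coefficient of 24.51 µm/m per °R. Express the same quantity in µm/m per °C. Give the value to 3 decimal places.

Since only a temperature interval is involved, the additive offset between the scales drops out.
A change of 1°C is a change of 1.8°R, so per °C the value is 24.51 × 1.8 = 44.118.

44.118 µm/m per °C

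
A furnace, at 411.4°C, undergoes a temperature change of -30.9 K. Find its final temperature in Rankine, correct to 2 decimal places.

The 30.9 K change is an interval; Kelvin and Celsius degrees are the same size, so ΔC = -30.9°C.
Final Celsius temperature: 411.4000 - 30.9000 = 380.5000°C.
In Rankine: 380.5000 × 1.8 + 491.67 = 1176.57°R.

1176.57°R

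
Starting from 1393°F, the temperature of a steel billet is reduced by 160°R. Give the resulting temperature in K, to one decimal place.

Initial temperature in Celsius: (1393 - 32) × 5/9 = 756.1111°C.
The 160°R change is an interval, so only the factor 5/9 applies: -160 × 5/9 = -88.8889°C.
Final Celsius temperature: 756.1111 - 88.8889 = 667.2222°C.
In kelvin: 667.2222 + 273.15 = 940.4 K.

940.4 K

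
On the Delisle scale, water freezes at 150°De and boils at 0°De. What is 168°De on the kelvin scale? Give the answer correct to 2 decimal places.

Linear interpolation between the fixed points: C = (168 - 150) × 100 / (0 - 150) = -12.0000°C.
Then -12.0000 + 273.15 = 261.15 K.

261.15 K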